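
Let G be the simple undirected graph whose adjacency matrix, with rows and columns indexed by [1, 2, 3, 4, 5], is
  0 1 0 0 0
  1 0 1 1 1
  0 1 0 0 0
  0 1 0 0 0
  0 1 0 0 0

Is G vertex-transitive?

No

Vertex 2 is the only vertex of degree 4, so every automorphism fixes it; G is not vertex-transitive.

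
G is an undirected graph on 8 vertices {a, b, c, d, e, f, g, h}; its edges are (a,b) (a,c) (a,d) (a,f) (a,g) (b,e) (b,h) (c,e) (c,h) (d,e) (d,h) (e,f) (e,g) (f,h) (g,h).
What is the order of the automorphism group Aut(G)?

720

The vertices split by degree into {a, e, h} (degree 5) and {b, c, d, f, g} (degree 3); every edge runs between the two parts, so G is the complete bipartite graph K_{3,5}. Automorphisms preserve the bipartition setwise (since the parts differ in size) and act as S_5 × S_3 within it; |Aut| = 720.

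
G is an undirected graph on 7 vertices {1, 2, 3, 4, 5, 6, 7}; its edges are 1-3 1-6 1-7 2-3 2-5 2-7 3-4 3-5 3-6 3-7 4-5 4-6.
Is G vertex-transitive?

Vertex 3 is the only vertex of degree 6, so every automorphism fixes it; G is not vertex-transitive.

No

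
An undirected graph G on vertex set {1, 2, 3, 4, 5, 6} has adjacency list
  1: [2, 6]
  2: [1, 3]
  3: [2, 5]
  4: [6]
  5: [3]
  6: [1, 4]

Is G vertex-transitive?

Automorphisms preserve degree, but G has vertices of degree 1 and vertices of degree 2; no automorphism maps one to the other, so G is not vertex-transitive.

No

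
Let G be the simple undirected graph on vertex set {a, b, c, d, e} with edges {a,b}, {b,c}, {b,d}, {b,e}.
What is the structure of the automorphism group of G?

Vertex b has degree 4 and every other vertex has degree 1, so G is the star K_{1,4} with centre b. The 4 leaves are pairwise interchangeable while the centre is fixed, giving Aut(G) = S_4.

the symmetric group on 4 letters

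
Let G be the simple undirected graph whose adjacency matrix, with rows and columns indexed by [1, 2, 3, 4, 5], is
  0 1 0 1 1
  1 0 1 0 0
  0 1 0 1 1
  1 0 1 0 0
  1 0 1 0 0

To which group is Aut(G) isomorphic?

The vertices split by degree into {1, 3} (degree 3) and {2, 4, 5} (degree 2); every edge runs between the two parts, so G is the complete bipartite graph K_{2,3}. Automorphisms preserve the bipartition setwise (since the parts differ in size) and act as S_2 × S_3 within it; |Aut| = 12.

S_2 × S_3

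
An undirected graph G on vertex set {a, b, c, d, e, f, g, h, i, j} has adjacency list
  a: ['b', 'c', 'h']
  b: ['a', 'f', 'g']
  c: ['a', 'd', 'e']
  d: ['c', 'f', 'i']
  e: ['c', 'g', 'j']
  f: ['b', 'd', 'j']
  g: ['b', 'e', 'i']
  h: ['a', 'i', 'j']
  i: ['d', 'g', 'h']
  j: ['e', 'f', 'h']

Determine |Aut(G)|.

120

G is 3-regular on 10 vertices with no triangles and no 4-cycles (girth 5): this is the Petersen graph. Viewing the Petersen graph as the Kneser graph K(5,2) — vertices are 2-subsets of {1,…,5}, edges join disjoint pairs — its automorphisms are exactly the permutations of the 5-element set, so Aut ≅ S_5 of order 120.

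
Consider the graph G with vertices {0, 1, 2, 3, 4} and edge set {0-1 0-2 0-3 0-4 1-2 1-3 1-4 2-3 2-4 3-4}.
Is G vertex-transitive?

All 5 vertices are pairwise adjacent: G = K_5. Any permutation of the 5 vertices preserves K_5, so Aut(K_5) = S_5 of order 5! = 120. This group acts transitively on the 5 vertices.

Yes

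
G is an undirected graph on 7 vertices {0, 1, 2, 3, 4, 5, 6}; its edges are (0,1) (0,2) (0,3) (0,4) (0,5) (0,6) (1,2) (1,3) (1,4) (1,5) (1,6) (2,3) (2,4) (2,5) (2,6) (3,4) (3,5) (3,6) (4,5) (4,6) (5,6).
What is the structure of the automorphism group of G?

the symmetric group on 7 letters

All 7 vertices are pairwise adjacent: G = K_7. Any permutation of the 7 vertices preserves K_7, so Aut(K_7) = S_7 of order 7! = 5040.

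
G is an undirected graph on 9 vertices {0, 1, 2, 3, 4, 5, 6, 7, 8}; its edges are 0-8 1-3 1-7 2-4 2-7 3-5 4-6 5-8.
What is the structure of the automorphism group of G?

The degree sequence is [1, 2, 2, 2, 2, 2, 1, 2, 2]; the two degree-1 vertices 0 and 6 are the ends of a path, so G = P_9. The only nontrivial automorphism of a path is the end-to-end reflection, so Aut(G) ≅ Z_2.

the cyclic group of order 2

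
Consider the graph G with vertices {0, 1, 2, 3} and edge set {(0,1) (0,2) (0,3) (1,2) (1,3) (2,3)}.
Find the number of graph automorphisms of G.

All 4 vertices are pairwise adjacent: G = K_4. Any permutation of the 4 vertices preserves K_4, so Aut(K_4) = S_4 of order 4! = 24.

24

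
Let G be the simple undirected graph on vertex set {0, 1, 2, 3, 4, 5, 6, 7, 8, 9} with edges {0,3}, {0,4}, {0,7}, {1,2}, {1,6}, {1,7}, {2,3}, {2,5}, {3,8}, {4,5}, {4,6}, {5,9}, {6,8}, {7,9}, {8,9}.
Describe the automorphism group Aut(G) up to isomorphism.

G is 3-regular on 10 vertices with no triangles and no 4-cycles (girth 5): this is the Petersen graph. It is a classical fact that the Petersen graph has automorphism group S_5 (order 120), arising from its description as the Kneser graph K(5,2).

the symmetric group S_5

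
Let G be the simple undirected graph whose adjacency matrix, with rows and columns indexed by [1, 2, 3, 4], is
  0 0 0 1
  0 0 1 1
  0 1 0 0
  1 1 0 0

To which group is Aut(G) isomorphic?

Z_2

The degree sequence is [1, 2, 1, 2]; the two degree-1 vertices 1 and 3 are the ends of a path, so G = P_4. A path has exactly one nontrivial symmetry — reversal — giving Aut(G) of order 2.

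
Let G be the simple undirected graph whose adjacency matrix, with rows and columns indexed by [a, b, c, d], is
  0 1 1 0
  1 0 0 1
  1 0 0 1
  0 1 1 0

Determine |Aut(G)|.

G is 2-regular and bipartite with parts {a, d} and {b, c} (each part is independent and every cross-pair is an edge), so G = K_{2,2}. Aut(K_{2,2}) is the wreath product S_2 ≀ Z_2: permute within each part, then optionally swap the parts; |Aut| = 2·(2!)² = 8.

8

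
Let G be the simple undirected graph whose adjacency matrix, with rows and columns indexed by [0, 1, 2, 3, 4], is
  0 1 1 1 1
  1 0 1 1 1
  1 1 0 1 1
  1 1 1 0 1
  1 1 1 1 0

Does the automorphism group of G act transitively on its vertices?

All 5 vertices are pairwise adjacent: G = K_5. Any permutation of the 5 vertices preserves K_5, so Aut(K_5) = S_5 of order 5! = 120. This group acts transitively on the 5 vertices.

Yes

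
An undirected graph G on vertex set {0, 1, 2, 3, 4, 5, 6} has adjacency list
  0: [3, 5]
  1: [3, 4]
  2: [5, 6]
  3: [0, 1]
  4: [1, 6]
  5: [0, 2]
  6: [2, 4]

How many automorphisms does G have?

Every vertex has degree 2 and the graph is connected, so G is the 7-cycle C_7. C_7 has 7 rotations and 7 reflections, so Aut(C_7) ≅ D_7 of order 14.

14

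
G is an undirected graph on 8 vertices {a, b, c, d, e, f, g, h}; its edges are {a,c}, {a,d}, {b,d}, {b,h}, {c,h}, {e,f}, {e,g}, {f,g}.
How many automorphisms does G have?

G has two connected components, {a, b, c, d, h} and {e, f, g}; each is 2-regular, so G = C_5 ⊔ C_3. The components are non-isomorphic (different sizes), so Aut(G) = Aut(C_3) × Aut(C_5) = D_3 × D_5 of order 6·10 = 60.

60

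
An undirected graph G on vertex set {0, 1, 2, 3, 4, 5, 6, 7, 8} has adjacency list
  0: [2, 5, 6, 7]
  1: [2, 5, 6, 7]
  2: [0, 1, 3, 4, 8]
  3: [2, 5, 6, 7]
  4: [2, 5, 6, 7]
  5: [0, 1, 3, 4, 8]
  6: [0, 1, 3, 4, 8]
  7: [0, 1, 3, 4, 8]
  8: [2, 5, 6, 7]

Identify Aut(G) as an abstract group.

S_5 × S_4

The vertices split by degree into {2, 5, 6, 7} (degree 5) and {0, 1, 3, 4, 8} (degree 4); every edge runs between the two parts, so G is the complete bipartite graph K_{4,5}. Automorphisms preserve the bipartition setwise (since the parts differ in size) and act as S_5 × S_4 within it; |Aut| = 2880.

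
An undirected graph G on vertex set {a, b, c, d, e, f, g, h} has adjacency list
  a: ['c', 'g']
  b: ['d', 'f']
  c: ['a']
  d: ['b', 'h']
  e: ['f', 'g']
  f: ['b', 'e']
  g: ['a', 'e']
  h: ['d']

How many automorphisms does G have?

The degree sequence is [2, 2, 1, 2, 2, 2, 2, 1]; the two degree-1 vertices c and h are the ends of a path, so G = P_8. A path has exactly one nontrivial symmetry — reversal — giving Aut(G) of order 2.

2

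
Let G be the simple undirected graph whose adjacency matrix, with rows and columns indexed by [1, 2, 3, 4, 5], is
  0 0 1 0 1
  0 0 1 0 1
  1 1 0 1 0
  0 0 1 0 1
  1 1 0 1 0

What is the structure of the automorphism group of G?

S_3 × S_2

The vertices split by degree into {3, 5} (degree 3) and {1, 2, 4} (degree 2); every edge runs between the two parts, so G is the complete bipartite graph K_{2,3}. Automorphisms preserve the bipartition setwise (since the parts differ in size) and act as S_3 × S_2 within it; |Aut| = 12.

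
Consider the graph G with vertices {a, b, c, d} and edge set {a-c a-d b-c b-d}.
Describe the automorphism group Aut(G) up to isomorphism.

D_4

G is 2-regular and connected on 4 vertices, i.e. the cycle C_4. The automorphisms of the 4-cycle are exactly the symmetries of a regular 4-gon: the dihedral group D_4, |D_4| = 8.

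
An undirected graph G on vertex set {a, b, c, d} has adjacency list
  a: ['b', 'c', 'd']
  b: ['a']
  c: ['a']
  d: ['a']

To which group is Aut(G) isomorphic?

the symmetric group on 3 letters

Vertex a has degree 3 and every other vertex has degree 1, so G is the star K_{1,3} with centre a. Any automorphism fixes the centre and permutes the 3 leaves freely, so Aut(G) ≅ S_3 of order 3! = 6.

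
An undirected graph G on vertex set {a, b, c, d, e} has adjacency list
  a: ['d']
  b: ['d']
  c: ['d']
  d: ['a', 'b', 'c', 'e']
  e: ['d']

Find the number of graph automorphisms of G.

24

Vertex d has degree 4 and every other vertex has degree 1, so G is the star K_{1,4} with centre d. Any automorphism fixes the centre and permutes the 4 leaves freely, so Aut(G) ≅ S_4 of order 4! = 24.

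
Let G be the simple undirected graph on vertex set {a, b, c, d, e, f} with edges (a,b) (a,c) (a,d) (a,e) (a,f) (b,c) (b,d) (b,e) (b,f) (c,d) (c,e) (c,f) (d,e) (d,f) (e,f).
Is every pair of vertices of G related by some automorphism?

Every vertex has degree 5, so G is the complete graph K_6. Every bijection on the vertex set is an automorphism of K_6; hence Aut(K_6) ≅ S_6, order 720. This group acts transitively on the 6 vertices.

Yes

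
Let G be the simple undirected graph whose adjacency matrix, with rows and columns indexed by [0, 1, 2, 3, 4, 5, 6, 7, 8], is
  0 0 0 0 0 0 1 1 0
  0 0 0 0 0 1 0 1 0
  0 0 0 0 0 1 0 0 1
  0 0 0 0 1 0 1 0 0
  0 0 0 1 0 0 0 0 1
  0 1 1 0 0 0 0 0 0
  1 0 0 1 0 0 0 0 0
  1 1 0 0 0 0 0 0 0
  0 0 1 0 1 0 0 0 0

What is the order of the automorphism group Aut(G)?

18

G is 2-regular and connected on 9 vertices, i.e. the cycle C_9. The automorphisms of the 9-cycle are exactly the symmetries of a regular 9-gon: the dihedral group D_9, |D_9| = 18.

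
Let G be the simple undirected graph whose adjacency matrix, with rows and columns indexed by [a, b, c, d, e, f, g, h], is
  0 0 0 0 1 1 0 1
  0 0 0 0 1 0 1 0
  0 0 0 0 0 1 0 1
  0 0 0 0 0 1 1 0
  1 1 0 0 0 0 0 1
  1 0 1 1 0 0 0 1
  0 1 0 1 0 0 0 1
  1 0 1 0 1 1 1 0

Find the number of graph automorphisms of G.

Degrees alone do not determine every vertex (e.g. a and e both have degree 3), but their neighbour-degree multisets differ: N(a) has degrees [3, 4, 5] while N(e) has degrees [2, 3, 5]. Repeating this refinement separates all vertices, so the only automorphism is the identity.

1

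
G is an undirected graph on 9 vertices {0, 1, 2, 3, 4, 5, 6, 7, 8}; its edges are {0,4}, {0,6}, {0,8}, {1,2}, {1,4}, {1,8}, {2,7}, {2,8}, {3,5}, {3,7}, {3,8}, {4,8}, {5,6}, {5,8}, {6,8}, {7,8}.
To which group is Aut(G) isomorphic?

Vertex 8 is the unique vertex of degree 8; the remaining 8 vertices each have degree 3 and induce a cycle, so G is the wheel on 9 vertices with hub 8. Every automorphism fixes the hub and acts on the rim 8-cycle, so Aut(G) ≅ Aut(C_8) = D_8 of order 16.

D_8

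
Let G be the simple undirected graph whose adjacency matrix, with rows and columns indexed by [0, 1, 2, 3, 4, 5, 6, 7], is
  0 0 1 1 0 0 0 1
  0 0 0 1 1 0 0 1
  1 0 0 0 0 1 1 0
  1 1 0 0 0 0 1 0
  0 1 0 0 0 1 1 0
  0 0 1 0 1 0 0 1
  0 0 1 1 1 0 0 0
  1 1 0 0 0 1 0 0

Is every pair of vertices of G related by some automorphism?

G is 3-regular and bipartite on 2^3 = 8 vertices with girth 4; it is the hypercube graph Q_3. Aut(Q_3) consists of the signed permutations of the 3 coordinate axes: 3! permutations times 2^3 sign flips, so |Aut| = 2^3·3! = 48. Under this action every vertex can be carried to every other, so G is vertex-transitive.

Yes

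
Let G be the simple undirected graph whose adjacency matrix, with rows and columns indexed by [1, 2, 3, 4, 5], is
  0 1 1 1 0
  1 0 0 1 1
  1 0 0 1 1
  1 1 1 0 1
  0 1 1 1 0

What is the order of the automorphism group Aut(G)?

8

Vertex 4 is the unique vertex of degree 4; the remaining 4 vertices each have degree 3 and induce a cycle, so G is the wheel on 5 vertices with hub 4. Every automorphism fixes the hub and acts on the rim 4-cycle, so Aut(G) ≅ Aut(C_4) = D_4 of order 8.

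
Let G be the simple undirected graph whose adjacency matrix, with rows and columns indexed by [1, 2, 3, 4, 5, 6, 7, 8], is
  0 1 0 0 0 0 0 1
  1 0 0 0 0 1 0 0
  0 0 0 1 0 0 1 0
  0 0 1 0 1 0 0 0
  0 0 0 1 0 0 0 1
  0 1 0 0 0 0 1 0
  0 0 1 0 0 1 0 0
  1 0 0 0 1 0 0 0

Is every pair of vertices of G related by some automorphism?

Yes

Every vertex has degree 2 and the graph is connected, so G is the 8-cycle C_8. C_8 has 8 rotations and 8 reflections, so Aut(C_8) ≅ D_8 of order 16. This group acts transitively on the 8 vertices.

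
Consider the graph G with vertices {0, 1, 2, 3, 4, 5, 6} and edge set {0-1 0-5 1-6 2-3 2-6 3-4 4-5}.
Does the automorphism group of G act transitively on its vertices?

Yes

G is 2-regular and connected on 7 vertices, i.e. the cycle C_7. C_7 has 7 rotations and 7 reflections, so Aut(C_7) ≅ D_7 of order 14. Under this action every vertex can be carried to every other, so G is vertex-transitive.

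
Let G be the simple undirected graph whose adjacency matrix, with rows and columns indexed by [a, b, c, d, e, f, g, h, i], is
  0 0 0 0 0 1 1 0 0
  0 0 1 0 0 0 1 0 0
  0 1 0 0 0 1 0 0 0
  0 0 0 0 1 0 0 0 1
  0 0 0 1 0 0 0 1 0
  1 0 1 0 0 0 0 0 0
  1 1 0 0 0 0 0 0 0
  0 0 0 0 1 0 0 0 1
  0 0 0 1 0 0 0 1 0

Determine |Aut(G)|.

80

G has two connected components, {a, b, c, f, g} and {d, e, h, i}; each is 2-regular, so G = C_5 ⊔ C_4. No automorphism exchanges components of different sizes, hence Aut(G) is the direct product D_4 × D_5, order 80.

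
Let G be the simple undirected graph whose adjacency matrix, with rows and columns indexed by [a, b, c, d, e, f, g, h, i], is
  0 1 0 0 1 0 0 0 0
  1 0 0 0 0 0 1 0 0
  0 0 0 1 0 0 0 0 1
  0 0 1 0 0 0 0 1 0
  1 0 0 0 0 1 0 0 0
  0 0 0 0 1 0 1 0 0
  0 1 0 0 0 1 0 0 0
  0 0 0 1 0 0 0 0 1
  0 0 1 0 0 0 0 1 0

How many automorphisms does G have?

80

G has two connected components, {a, b, e, f, g} and {c, d, h, i}; each is 2-regular, so G = C_5 ⊔ C_4. No automorphism exchanges components of different sizes, hence Aut(G) is the direct product D_4 × D_5, order 80.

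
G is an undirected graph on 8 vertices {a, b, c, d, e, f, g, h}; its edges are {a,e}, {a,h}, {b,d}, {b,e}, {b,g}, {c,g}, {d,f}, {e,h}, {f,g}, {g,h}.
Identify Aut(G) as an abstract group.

The degree sequence is [2, 3, 1, 2, 3, 2, 4, 3]. Checking the degree-preserving permutations of the vertex set shows that none except the identity preserves every edge, so Aut(G) is trivial.

the trivial group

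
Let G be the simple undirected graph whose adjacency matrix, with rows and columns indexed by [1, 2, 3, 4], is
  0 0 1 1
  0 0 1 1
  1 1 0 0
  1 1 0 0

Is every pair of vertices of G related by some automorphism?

Yes

G is 2-regular and bipartite on 2^2 = 4 vertices with girth 4; it is the hypercube graph Q_2. The symmetry group of the 2-cube is the hyperoctahedral group B_2 = Z_2 ≀ S_2, of order 2^2·2! = 8. This group acts transitively on the 4 vertices.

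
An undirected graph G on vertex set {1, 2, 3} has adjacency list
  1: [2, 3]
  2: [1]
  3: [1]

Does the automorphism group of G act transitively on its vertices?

No

Vertex 1 is the only vertex of degree 2, so every automorphism fixes it; G is not vertex-transitive.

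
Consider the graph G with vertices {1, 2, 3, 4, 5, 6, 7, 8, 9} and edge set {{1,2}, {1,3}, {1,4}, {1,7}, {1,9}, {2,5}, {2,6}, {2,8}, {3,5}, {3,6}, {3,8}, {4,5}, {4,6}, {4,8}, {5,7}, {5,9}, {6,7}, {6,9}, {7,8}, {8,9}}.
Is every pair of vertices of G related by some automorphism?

No

Automorphisms preserve degree, but G has vertices of degree 4 and vertices of degree 5; no automorphism maps one to the other, so G is not vertex-transitive.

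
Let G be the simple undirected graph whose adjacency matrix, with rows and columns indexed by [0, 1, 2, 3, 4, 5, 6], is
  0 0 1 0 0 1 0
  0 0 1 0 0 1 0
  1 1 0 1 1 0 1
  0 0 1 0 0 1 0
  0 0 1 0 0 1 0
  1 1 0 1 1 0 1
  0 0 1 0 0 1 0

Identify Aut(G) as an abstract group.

S_5 × S_2

The vertices split by degree into {2, 5} (degree 5) and {0, 1, 3, 4, 6} (degree 2); every edge runs between the two parts, so G is the complete bipartite graph K_{2,5}. The parts have unequal sizes, so no automorphism swaps them; each part is permuted independently, giving S_5 × S_2 of order 5!·2! = 240.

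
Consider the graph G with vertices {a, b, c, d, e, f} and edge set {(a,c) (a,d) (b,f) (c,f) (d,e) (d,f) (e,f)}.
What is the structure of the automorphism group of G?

1

Degrees alone do not determine every vertex (e.g. a and c both have degree 2), but their neighbour-degree multisets differ: N(a) has degrees [2, 3] while N(c) has degrees [2, 4]. Repeating this refinement separates all vertices, so the only automorphism is the identity.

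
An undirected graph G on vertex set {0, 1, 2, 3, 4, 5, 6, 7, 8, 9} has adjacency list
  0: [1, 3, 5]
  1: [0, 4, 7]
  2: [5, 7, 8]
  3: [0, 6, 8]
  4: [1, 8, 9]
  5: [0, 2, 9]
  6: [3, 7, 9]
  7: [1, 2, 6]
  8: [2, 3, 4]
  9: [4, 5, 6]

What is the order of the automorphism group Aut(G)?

G is 3-regular on 10 vertices with no triangles and no 4-cycles (girth 5): this is the Petersen graph. It is a classical fact that the Petersen graph has automorphism group S_5 (order 120), arising from its description as the Kneser graph K(5,2).

120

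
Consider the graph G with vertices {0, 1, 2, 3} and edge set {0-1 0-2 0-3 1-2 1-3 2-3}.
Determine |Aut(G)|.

24

Every vertex has degree 3, so G is the complete graph K_4. Every bijection on the vertex set is an automorphism of K_4; hence Aut(K_4) ≅ S_4, order 24.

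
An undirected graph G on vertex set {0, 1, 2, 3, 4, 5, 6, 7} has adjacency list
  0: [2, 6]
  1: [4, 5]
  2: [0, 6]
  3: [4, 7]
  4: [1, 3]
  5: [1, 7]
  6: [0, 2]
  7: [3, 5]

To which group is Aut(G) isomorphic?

D_3 × D_5

G has two connected components, {1, 3, 4, 5, 7} and {0, 2, 6}; each is 2-regular, so G = C_5 ⊔ C_3. The components are non-isomorphic (different sizes), so Aut(G) = Aut(C_3) × Aut(C_5) = D_3 × D_5 of order 6·10 = 60.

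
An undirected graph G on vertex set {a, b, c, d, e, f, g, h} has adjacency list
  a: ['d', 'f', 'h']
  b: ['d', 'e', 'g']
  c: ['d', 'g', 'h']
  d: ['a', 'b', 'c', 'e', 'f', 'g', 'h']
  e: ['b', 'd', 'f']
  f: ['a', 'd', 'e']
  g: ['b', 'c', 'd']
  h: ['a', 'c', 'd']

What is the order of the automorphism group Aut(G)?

14

Vertex d is the unique vertex of degree 7; the remaining 7 vertices each have degree 3 and induce a cycle, so G is the wheel on 8 vertices with hub d. Every automorphism fixes the hub and acts on the rim 7-cycle, so Aut(G) ≅ Aut(C_7) = D_7 of order 14.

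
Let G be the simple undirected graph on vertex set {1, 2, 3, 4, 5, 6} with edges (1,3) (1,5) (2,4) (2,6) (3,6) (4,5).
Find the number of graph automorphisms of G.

G is 2-regular and connected on 6 vertices, i.e. the cycle C_6. The automorphisms of the 6-cycle are exactly the symmetries of a regular 6-gon: the dihedral group D_6, |D_6| = 12.

12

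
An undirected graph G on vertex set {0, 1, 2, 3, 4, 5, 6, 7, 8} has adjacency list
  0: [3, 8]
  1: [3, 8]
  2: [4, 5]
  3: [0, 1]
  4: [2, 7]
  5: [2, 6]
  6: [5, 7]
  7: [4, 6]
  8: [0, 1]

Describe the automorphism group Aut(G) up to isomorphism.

D_4 × D_5

G has two connected components, {2, 4, 5, 6, 7} and {0, 1, 3, 8}; each is 2-regular, so G = C_5 ⊔ C_4. The components are non-isomorphic (different sizes), so Aut(G) = Aut(C_4) × Aut(C_5) = D_4 × D_5 of order 8·10 = 80.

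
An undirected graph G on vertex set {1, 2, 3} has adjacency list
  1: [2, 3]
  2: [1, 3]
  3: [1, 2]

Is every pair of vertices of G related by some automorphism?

Yes

All 3 vertices are pairwise adjacent: G = K_3. Every bijection on the vertex set is an automorphism of K_3; hence Aut(K_3) ≅ S_3, order 6. This group acts transitively on the 3 vertices.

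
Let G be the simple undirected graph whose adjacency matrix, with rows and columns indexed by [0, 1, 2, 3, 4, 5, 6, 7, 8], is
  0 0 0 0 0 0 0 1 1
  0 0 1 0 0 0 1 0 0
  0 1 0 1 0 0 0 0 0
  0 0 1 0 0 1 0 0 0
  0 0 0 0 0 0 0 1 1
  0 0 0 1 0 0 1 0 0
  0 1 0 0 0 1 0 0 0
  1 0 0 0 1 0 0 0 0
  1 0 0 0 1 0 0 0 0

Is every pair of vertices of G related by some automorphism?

G has two connected components, {1, 2, 3, 5, 6} and {0, 4, 7, 8}; each is 2-regular, so G = C_5 ⊔ C_4. The orbit of 0 under Aut(G) is {0, 4, 7, 8}, which does not contain 1, so G is not vertex-transitive.

No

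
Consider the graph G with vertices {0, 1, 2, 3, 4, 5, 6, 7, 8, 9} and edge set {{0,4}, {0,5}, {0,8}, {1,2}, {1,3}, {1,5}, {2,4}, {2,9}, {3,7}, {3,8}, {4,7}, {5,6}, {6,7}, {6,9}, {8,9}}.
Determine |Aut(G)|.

120

G is 3-regular on 10 vertices with no triangles and no 4-cycles (girth 5): this is the Petersen graph. It is a classical fact that the Petersen graph has automorphism group S_5 (order 120), arising from its description as the Kneser graph K(5,2).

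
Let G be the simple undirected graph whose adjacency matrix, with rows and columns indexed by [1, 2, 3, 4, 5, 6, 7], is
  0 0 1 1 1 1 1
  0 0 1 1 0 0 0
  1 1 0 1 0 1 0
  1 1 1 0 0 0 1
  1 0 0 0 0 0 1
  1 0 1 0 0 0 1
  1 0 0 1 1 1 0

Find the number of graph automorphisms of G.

The degree sequence is [5, 2, 4, 4, 2, 3, 4]. Checking the degree-preserving permutations of the vertex set shows that none except the identity preserves every edge, so Aut(G) is trivial.

1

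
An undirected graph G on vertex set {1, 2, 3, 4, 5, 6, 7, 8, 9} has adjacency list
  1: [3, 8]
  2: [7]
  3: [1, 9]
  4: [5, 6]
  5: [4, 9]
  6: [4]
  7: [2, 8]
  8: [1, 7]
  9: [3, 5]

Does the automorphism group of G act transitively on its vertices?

No

Automorphisms preserve degree, but G has vertices of degree 1 and vertices of degree 2; no automorphism maps one to the other, so G is not vertex-transitive.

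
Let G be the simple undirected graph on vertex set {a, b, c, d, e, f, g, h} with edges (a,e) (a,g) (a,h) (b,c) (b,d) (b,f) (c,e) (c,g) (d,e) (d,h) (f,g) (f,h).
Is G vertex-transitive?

G is 3-regular and bipartite on 2^3 = 8 vertices with girth 4; it is the hypercube graph Q_3. Aut(Q_3) consists of the signed permutations of the 3 coordinate axes: 3! permutations times 2^3 sign flips, so |Aut| = 2^3·3! = 48. Under this action every vertex can be carried to every other, so G is vertex-transitive.

Yes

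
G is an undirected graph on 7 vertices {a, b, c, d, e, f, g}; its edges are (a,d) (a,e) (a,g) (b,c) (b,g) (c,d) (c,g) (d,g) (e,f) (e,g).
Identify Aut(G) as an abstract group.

{e}

The degree sequence is [3, 2, 3, 3, 3, 1, 5]. Checking the degree-preserving permutations of the vertex set shows that none except the identity preserves every edge, so Aut(G) is trivial.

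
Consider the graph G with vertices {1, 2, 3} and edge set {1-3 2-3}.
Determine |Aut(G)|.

The degree sequence is [1, 1, 2]; the two degree-1 vertices 1 and 2 are the ends of a path, so G = P_3. A path has exactly one nontrivial symmetry — reversal — giving Aut(G) of order 2.

2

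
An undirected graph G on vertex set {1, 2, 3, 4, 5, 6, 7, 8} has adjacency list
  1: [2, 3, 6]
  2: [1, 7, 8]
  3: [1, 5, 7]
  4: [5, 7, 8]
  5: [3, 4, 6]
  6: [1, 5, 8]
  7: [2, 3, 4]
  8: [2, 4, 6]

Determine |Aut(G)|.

48

G is 3-regular and bipartite on 2^3 = 8 vertices with girth 4; it is the hypercube graph Q_3. The symmetry group of the 3-cube is the hyperoctahedral group B_3 = Z_2 ≀ S_3, of order 2^3·3! = 48.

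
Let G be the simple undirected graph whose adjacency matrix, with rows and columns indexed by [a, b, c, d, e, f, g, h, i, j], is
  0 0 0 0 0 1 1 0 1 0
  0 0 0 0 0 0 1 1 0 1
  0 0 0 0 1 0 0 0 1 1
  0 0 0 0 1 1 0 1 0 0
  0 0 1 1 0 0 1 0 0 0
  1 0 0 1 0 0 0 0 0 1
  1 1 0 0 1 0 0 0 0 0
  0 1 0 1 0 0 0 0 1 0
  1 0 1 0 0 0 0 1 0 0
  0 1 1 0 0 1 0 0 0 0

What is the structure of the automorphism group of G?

G is 3-regular on 10 vertices with no triangles and no 4-cycles (girth 5): this is the Petersen graph. Viewing the Petersen graph as the Kneser graph K(5,2) — vertices are 2-subsets of {1,…,5}, edges join disjoint pairs — its automorphisms are exactly the permutations of the 5-element set, so Aut ≅ S_5 of order 120.

S_5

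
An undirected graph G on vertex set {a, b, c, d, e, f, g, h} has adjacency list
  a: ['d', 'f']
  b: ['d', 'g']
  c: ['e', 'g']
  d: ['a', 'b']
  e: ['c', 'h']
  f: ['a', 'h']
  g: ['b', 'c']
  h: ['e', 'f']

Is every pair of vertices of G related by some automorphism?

Every vertex has degree 2 and the graph is connected, so G is the 8-cycle C_8. C_8 has 8 rotations and 8 reflections, so Aut(C_8) ≅ D_8 of order 16. Under this action every vertex can be carried to every other, so G is vertex-transitive.

Yes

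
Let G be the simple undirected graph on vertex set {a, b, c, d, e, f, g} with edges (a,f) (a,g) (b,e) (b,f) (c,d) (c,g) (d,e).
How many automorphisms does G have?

14

Every vertex has degree 2 and the graph is connected, so G is the 7-cycle C_7. The automorphisms of the 7-cycle are exactly the symmetries of a regular 7-gon: the dihedral group D_7, |D_7| = 14.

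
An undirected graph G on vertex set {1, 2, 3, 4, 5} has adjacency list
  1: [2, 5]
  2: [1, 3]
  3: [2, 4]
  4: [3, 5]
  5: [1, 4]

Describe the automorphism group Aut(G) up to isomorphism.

the dihedral group of order 10

G is 2-regular and connected on 5 vertices, i.e. the cycle C_5. The automorphisms of the 5-cycle are exactly the symmetries of a regular 5-gon: the dihedral group D_5, |D_5| = 10.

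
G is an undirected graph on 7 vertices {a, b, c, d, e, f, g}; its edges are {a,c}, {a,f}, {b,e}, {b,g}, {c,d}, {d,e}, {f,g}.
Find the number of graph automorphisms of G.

Every vertex has degree 2 and the graph is connected, so G is the 7-cycle C_7. C_7 has 7 rotations and 7 reflections, so Aut(C_7) ≅ D_7 of order 14.

14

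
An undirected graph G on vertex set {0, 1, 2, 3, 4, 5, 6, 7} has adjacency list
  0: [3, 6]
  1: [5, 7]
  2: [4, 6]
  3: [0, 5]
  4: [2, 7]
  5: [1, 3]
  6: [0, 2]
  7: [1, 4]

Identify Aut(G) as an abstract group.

G is 2-regular and connected on 8 vertices, i.e. the cycle C_8. C_8 has 8 rotations and 8 reflections, so Aut(C_8) ≅ D_8 of order 16.

D_8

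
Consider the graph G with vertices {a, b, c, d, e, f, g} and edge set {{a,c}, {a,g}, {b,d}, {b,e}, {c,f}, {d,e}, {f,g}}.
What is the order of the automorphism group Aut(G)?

48

G has two connected components, {a, c, f, g} and {b, d, e}; each is 2-regular, so G = C_4 ⊔ C_3. The components are non-isomorphic (different sizes), so Aut(G) = Aut(C_4) × Aut(C_3) = D_4 × D_3 of order 8·6 = 48.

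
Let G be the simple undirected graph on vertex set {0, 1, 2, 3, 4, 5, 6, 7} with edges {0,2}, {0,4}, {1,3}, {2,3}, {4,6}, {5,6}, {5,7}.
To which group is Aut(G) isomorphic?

the cyclic group of order 2

The degree sequence is [2, 1, 2, 2, 2, 2, 2, 1]; the two degree-1 vertices 1 and 7 are the ends of a path, so G = P_8. A path has exactly one nontrivial symmetry — reversal — giving Aut(G) of order 2.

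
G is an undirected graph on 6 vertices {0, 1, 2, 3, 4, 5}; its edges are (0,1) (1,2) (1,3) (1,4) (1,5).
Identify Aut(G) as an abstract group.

S_5

Vertex 1 has degree 5 and every other vertex has degree 1, so G is the star K_{1,5} with centre 1. Any automorphism fixes the centre and permutes the 5 leaves freely, so Aut(G) ≅ S_5 of order 5! = 120.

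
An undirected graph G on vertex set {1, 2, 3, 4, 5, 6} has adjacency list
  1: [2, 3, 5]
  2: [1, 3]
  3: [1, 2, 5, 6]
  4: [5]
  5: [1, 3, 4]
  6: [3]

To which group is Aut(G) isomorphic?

Degrees alone do not determine every vertex (e.g. 1 and 5 both have degree 3), but their neighbour-degree multisets differ: N(1) has degrees [2, 3, 4] while N(5) has degrees [1, 3, 4]. Repeating this refinement separates all vertices, so the only automorphism is the identity.

the trivial group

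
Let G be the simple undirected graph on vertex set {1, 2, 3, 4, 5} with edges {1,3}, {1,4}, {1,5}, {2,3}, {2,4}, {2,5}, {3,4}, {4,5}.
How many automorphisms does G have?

8

Vertex 4 is the unique vertex of degree 4; the remaining 4 vertices each have degree 3 and induce a cycle, so G is the wheel on 5 vertices with hub 4. With the hub fixed, the remaining symmetry is that of the rim cycle C_4, giving the dihedral group D_4.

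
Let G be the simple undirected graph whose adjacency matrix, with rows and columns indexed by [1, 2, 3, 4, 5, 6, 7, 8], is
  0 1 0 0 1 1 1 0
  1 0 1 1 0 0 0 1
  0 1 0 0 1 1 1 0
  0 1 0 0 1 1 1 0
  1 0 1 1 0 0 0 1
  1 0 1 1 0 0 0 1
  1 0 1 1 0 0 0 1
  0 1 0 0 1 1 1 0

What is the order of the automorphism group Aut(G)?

1152

G is 4-regular and bipartite with parts {2, 5, 6, 7} and {1, 3, 4, 8} (each part is independent and every cross-pair is an edge), so G = K_{4,4}. Each part can be permuted independently (S_4 × S_4) and the two equal-size parts can also be swapped, giving (S_4 × S_4) ⋊ Z_2 of order 2·(4!)² = 1152.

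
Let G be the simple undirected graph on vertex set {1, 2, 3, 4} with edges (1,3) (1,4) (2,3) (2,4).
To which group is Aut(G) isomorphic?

D_4

Every vertex has degree 2 and the graph is connected, so G is the 4-cycle C_4. C_4 has 4 rotations and 4 reflections, so Aut(C_4) ≅ D_4 of order 8.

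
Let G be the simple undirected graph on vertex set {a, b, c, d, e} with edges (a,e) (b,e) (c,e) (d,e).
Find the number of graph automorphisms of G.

24

Vertex e has degree 4 and every other vertex has degree 1, so G is the star K_{1,4} with centre e. The 4 leaves are pairwise interchangeable while the centre is fixed, giving Aut(G) = S_4.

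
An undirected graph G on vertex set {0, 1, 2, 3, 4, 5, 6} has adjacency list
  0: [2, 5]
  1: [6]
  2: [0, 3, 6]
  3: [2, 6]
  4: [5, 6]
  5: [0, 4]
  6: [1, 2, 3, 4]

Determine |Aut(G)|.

1

Degrees alone do not determine every vertex (e.g. 0 and 3 both have degree 2), but their neighbour-degree multisets differ: N(0) has degrees [2, 3] while N(3) has degrees [3, 4]. Repeating this refinement separates all vertices, so the only automorphism is the identity.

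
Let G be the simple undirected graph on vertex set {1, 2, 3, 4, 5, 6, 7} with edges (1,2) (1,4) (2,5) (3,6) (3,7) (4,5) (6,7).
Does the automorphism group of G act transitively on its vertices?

G has two connected components, {1, 2, 4, 5} and {3, 6, 7}; each is 2-regular, so G = C_4 ⊔ C_3. The orbit of 1 under Aut(G) is {1, 2, 4, 5}, which does not contain 3, so G is not vertex-transitive.

No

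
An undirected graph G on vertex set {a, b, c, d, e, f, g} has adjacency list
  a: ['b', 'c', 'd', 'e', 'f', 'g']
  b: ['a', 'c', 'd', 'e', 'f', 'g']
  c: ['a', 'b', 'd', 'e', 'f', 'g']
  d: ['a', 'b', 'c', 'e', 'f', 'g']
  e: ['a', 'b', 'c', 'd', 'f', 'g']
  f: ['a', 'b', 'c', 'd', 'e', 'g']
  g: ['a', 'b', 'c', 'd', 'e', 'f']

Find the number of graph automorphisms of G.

All 7 vertices are pairwise adjacent: G = K_7. Every bijection on the vertex set is an automorphism of K_7; hence Aut(K_7) ≅ S_7, order 5040.

5040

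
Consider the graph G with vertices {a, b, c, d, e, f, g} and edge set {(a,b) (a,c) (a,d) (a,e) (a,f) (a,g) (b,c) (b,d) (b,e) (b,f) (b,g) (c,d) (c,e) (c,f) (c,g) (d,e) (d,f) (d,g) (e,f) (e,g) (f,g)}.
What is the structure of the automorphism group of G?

the symmetric group on 7 letters

Every vertex has degree 6, so G is the complete graph K_7. Every bijection on the vertex set is an automorphism of K_7; hence Aut(K_7) ≅ S_7, order 5040.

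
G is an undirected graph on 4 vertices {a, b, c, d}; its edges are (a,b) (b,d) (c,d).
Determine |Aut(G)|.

The degree sequence is [1, 2, 1, 2]; the two degree-1 vertices a and c are the ends of a path, so G = P_4. The only nontrivial automorphism of a path is the end-to-end reflection, so Aut(G) ≅ Z_2.

2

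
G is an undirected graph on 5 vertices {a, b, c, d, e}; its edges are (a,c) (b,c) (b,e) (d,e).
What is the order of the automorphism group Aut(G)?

2

The degree sequence is [1, 2, 2, 1, 2]; the two degree-1 vertices a and d are the ends of a path, so G = P_5. A path has exactly one nontrivial symmetry — reversal — giving Aut(G) of order 2.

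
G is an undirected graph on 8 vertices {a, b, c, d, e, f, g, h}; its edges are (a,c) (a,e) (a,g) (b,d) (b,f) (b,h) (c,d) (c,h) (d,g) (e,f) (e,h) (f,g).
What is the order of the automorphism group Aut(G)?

G is 3-regular and bipartite on 2^3 = 8 vertices with girth 4; it is the hypercube graph Q_3. The symmetry group of the 3-cube is the hyperoctahedral group B_3 = Z_2 ≀ S_3, of order 2^3·3! = 48.

48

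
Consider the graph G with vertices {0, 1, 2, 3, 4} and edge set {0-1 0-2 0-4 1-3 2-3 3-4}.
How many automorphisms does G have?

The vertices split by degree into {0, 3} (degree 3) and {1, 2, 4} (degree 2); every edge runs between the two parts, so G is the complete bipartite graph K_{2,3}. The parts have unequal sizes, so no automorphism swaps them; each part is permuted independently, giving S_2 × S_3 of order 2!·3! = 12.

12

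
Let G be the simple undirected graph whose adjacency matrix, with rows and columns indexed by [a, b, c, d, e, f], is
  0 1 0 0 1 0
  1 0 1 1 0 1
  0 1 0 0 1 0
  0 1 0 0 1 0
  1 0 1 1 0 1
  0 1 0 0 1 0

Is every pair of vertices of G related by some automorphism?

No

Automorphisms preserve degree, but G has vertices of degree 2 and vertices of degree 4; no automorphism maps one to the other, so G is not vertex-transitive.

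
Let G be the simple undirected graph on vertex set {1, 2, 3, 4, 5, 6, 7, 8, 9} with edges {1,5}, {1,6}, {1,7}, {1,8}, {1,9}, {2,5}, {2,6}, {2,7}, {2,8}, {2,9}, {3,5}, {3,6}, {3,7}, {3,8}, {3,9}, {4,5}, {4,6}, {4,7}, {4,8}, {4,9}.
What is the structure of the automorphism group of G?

The vertices split by degree into {1, 2, 3, 4} (degree 5) and {5, 6, 7, 8, 9} (degree 4); every edge runs between the two parts, so G is the complete bipartite graph K_{4,5}. Automorphisms preserve the bipartition setwise (since the parts differ in size) and act as S_5 × S_4 within it; |Aut| = 2880.

S_5 × S_4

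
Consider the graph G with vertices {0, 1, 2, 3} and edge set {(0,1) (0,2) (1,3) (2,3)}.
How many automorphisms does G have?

G is 2-regular and bipartite on 2^2 = 4 vertices with girth 4; it is the hypercube graph Q_2. Aut(Q_2) consists of the signed permutations of the 2 coordinate axes: 2! permutations times 2^2 sign flips, so |Aut| = 2^2·2! = 8.

8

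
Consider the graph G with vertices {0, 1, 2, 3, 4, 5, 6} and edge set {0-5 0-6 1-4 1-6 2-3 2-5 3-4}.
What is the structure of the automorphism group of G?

D_7

G is 2-regular and connected on 7 vertices, i.e. the cycle C_7. C_7 has 7 rotations and 7 reflections, so Aut(C_7) ≅ D_7 of order 14.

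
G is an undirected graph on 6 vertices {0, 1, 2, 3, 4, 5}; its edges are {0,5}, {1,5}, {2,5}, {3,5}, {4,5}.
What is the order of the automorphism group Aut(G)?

Vertex 5 has degree 5 and every other vertex has degree 1, so G is the star K_{1,5} with centre 5. Any automorphism fixes the centre and permutes the 5 leaves freely, so Aut(G) ≅ S_5 of order 5! = 120.

120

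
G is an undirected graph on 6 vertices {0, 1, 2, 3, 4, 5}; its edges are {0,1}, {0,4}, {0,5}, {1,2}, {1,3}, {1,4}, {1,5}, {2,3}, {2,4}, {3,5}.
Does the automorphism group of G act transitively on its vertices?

No

Vertex 1 is the only vertex of degree 5, so every automorphism fixes it; G is not vertex-transitive.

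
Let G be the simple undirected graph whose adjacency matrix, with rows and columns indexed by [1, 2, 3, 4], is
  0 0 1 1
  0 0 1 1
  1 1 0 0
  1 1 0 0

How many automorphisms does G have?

G is 2-regular and connected on 4 vertices, i.e. the cycle C_4. The automorphisms of the 4-cycle are exactly the symmetries of a regular 4-gon: the dihedral group D_4, |D_4| = 8.

8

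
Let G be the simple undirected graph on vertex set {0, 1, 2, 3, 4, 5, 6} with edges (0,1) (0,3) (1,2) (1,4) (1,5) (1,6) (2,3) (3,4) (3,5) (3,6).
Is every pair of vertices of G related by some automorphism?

No

Automorphisms preserve degree, but G has vertices of degree 2 and vertices of degree 5; no automorphism maps one to the other, so G is not vertex-transitive.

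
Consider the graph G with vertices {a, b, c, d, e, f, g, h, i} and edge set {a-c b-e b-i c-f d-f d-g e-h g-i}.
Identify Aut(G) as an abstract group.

the cyclic group of order 2

The degree sequence is [1, 2, 2, 2, 2, 2, 2, 1, 2]; the two degree-1 vertices a and h are the ends of a path, so G = P_9. A path has exactly one nontrivial symmetry — reversal — giving Aut(G) of order 2.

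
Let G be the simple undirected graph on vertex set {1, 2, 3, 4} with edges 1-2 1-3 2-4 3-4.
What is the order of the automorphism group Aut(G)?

8

G is 2-regular and connected on 4 vertices, i.e. the cycle C_4. C_4 has 4 rotations and 4 reflections, so Aut(C_4) ≅ D_4 of order 8.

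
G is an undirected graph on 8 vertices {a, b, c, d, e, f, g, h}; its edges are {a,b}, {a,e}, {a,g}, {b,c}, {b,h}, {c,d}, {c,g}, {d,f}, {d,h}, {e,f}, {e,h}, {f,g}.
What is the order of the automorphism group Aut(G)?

G is 3-regular and bipartite on 2^3 = 8 vertices with girth 4; it is the hypercube graph Q_3. Aut(Q_3) consists of the signed permutations of the 3 coordinate axes: 3! permutations times 2^3 sign flips, so |Aut| = 2^3·3! = 48.

48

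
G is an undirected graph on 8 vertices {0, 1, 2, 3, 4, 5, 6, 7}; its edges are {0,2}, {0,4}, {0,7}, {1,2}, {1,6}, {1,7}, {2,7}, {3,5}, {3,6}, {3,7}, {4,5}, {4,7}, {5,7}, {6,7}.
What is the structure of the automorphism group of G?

Vertex 7 is the unique vertex of degree 7; the remaining 7 vertices each have degree 3 and induce a cycle, so G is the wheel on 8 vertices with hub 7. With the hub fixed, the remaining symmetry is that of the rim cycle C_7, giving the dihedral group D_7.

the dihedral group of order 14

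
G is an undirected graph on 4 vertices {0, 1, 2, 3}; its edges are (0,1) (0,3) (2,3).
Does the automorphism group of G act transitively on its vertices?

No

Automorphisms preserve degree, but G has vertices of degree 1 and vertices of degree 2; no automorphism maps one to the other, so G is not vertex-transitive.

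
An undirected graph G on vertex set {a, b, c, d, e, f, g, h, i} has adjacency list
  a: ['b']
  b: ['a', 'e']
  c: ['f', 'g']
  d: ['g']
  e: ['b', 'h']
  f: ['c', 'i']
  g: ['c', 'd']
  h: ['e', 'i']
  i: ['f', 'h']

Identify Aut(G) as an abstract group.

the cyclic group of order 2

The degree sequence is [1, 2, 2, 1, 2, 2, 2, 2, 2]; the two degree-1 vertices a and d are the ends of a path, so G = P_9. A path has exactly one nontrivial symmetry — reversal — giving Aut(G) of order 2.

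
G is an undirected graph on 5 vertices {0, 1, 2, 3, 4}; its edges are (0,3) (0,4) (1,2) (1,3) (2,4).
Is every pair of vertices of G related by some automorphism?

G is 2-regular and connected on 5 vertices, i.e. the cycle C_5. The automorphisms of the 5-cycle are exactly the symmetries of a regular 5-gon: the dihedral group D_5, |D_5| = 10. Under this action every vertex can be carried to every other, so G is vertex-transitive.

Yes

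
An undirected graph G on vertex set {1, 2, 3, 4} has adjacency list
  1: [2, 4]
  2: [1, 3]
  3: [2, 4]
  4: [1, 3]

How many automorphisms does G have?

8

Every vertex has degree 2 and the graph is connected, so G is the 4-cycle C_4. C_4 has 4 rotations and 4 reflections, so Aut(C_4) ≅ D_4 of order 8.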